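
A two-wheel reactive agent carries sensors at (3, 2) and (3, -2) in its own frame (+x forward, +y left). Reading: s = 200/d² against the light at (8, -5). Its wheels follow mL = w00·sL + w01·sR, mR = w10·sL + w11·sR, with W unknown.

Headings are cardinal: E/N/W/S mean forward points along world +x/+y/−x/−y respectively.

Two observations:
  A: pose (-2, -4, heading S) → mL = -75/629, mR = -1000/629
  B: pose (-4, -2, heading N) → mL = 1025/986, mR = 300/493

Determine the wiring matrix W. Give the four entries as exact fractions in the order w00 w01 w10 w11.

-1/2 1 -1 1

obs A: pose=(-2,-4,S) → sL=50/17, sR=50/37, mL=-75/629, mR=-1000/629
obs B: pose=(-4,-2,N) → sL=25/29, sR=25/17, mL=1025/986, mR=300/493
sensor matrix S = [[50/17, 50/37], [25/29, 25/17]]; det S = 980000/310097
solve [mL_A; mL_B] = S·[w00; w01] and [mR_A; mR_B] = S·[w10; w11]:
  w00 = -1/2, w01 = 1, w10 = -1, w11 = 1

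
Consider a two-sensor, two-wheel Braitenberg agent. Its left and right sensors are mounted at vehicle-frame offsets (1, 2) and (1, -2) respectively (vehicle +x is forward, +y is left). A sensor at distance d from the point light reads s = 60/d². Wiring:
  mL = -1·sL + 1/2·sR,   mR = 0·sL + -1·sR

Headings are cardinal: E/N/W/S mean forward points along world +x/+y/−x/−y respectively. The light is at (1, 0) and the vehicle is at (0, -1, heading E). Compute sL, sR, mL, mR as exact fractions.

60 20/3 -170/3 -20/3

left sensor world pos  = (1, 1); dL² = 1
right sensor world pos = (1, -3); dR² = 9
sL = 60/1 = 60
sR = 60/9 = 20/3
mL = -1·sL + 1/2·sR = -170/3
mR = 0·sL + -1·sR = -20/3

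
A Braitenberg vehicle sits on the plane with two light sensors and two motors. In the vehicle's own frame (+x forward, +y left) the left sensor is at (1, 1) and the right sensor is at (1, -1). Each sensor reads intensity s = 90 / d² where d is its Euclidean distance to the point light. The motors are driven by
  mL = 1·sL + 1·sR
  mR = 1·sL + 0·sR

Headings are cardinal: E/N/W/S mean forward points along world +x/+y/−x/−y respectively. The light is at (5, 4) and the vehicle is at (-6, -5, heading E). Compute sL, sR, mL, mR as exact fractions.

left sensor world pos  = (-5, -4); dL² = 164
right sensor world pos = (-5, -6); dR² = 200
sL = 90/164 = 45/82
sR = 90/200 = 9/20
mL = 1·sL + 1·sR = 819/820
mR = 1·sL + 0·sR = 45/82

45/82 9/20 819/820 45/82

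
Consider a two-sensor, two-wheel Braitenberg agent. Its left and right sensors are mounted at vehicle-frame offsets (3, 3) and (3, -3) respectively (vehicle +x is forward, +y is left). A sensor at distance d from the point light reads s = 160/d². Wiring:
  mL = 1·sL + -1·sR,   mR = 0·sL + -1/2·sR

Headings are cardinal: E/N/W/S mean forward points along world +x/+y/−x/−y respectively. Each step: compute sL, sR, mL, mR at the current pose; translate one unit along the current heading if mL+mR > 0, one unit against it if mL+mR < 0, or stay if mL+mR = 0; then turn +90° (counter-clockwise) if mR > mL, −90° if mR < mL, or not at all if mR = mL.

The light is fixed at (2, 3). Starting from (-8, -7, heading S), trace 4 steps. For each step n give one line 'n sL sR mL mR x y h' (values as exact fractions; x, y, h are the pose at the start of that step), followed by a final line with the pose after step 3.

n=0: pose=(-8,-7,S); sL=80/109, sR=80/169; mL=4800/18421, mR=-40/169; mL+mR=440/18421 → advance +1; mR−mL=-9160/18421 → turn -1·90°
n=1: pose=(-8,-8,W); sL=32/73, sR=160/233; mL=-4224/17009, mR=-80/233; mL+mR=-10064/17009 → advance -1; mR−mL=-1616/17009 → turn -1·90°
n=2: pose=(-7,-8,N); sL=10/13, sR=8/5; mL=-54/65, mR=-4/5; mL+mR=-106/65 → advance -1; mR−mL=2/65 → turn +1·90°
n=3: pose=(-7,-9,W); sL=160/369, sR=32/45; mL=-512/1845, mR=-16/45; mL+mR=-1168/1845 → advance -1; mR−mL=-16/205 → turn -1·90°

0 80/109 80/169 4800/18421 -40/169 -8 -7 S
1 32/73 160/233 -4224/17009 -80/233 -8 -8 W
2 10/13 8/5 -54/65 -4/5 -7 -8 N
3 160/369 32/45 -512/1845 -16/45 -7 -9 W
final -6 -9 N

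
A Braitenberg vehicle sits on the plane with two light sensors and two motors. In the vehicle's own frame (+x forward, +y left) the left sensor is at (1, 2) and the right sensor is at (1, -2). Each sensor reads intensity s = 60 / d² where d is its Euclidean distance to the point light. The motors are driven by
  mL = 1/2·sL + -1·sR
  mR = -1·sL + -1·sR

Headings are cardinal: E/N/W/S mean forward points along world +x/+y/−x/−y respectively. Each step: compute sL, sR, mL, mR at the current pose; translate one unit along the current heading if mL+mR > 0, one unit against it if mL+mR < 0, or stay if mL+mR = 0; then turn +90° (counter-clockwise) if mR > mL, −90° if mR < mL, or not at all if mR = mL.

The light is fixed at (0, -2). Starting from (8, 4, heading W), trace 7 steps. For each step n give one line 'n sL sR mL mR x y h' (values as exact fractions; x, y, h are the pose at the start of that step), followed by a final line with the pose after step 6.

0 12/13 60/113 -102/1469 -2136/1469 8 4 W
1 30/49 6/17 -39/833 -804/833 9 4 N
2 60/149 60/109 -5670/16241 -15480/16241 9 3 E
3 15/29 15/13 -675/754 -630/377 8 3 S
4 12/13 60/113 -102/1469 -2136/1469 8 4 W
5 30/49 6/17 -39/833 -804/833 9 4 N
6 60/149 60/109 -5670/16241 -15480/16241 9 3 E
final 8 3 S

n=0: pose=(8,4,W); sL=12/13, sR=60/113; mL=-102/1469, mR=-2136/1469; mL+mR=-2238/1469 → advance -1; mR−mL=-18/13 → turn -1·90°
n=1: pose=(9,4,N); sL=30/49, sR=6/17; mL=-39/833, mR=-804/833; mL+mR=-843/833 → advance -1; mR−mL=-45/49 → turn -1·90°
n=2: pose=(9,3,E); sL=60/149, sR=60/109; mL=-5670/16241, mR=-15480/16241; mL+mR=-21150/16241 → advance -1; mR−mL=-90/149 → turn -1·90°
n=3: pose=(8,3,S); sL=15/29, sR=15/13; mL=-675/754, mR=-630/377; mL+mR=-1935/754 → advance -1; mR−mL=-45/58 → turn -1·90°
n=4: pose=(8,4,W); sL=12/13, sR=60/113; mL=-102/1469, mR=-2136/1469; mL+mR=-2238/1469 → advance -1; mR−mL=-18/13 → turn -1·90°
n=5: pose=(9,4,N); sL=30/49, sR=6/17; mL=-39/833, mR=-804/833; mL+mR=-843/833 → advance -1; mR−mL=-45/49 → turn -1·90°
n=6: pose=(9,3,E); sL=60/149, sR=60/109; mL=-5670/16241, mR=-15480/16241; mL+mR=-21150/16241 → advance -1; mR−mL=-90/149 → turn -1·90°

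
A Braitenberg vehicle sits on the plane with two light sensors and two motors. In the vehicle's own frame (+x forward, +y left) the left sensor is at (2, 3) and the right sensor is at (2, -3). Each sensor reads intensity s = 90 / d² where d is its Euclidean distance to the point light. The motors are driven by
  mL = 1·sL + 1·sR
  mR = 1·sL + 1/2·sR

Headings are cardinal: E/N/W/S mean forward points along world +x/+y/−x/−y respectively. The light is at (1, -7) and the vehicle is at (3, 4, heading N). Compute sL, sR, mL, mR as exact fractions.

left sensor world pos  = (0, 6); dL² = 170
right sensor world pos = (6, 6); dR² = 194
sL = 90/170 = 9/17
sR = 90/194 = 45/97
mL = 1·sL + 1·sR = 1638/1649
mR = 1·sL + 1/2·sR = 2511/3298

9/17 45/97 1638/1649 2511/3298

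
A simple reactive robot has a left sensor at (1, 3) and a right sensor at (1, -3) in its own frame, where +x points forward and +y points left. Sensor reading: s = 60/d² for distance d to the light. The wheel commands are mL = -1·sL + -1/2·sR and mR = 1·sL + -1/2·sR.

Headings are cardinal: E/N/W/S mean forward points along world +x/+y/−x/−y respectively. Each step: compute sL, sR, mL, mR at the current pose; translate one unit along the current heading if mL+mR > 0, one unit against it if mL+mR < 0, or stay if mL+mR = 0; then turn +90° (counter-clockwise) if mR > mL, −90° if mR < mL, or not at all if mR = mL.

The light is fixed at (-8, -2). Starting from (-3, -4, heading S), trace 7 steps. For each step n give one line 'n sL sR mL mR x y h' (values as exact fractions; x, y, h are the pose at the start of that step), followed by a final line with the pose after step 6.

0 60/73 60/13 -2970/949 -1410/949 -3 -4 S
1 3/2 15/13 -27/13 12/13 -3 -3 E
2 60 60/49 -2970/49 2910/49 -4 -3 N
3 30/17 6 -81/17 -21/17 -4 -4 W
4 60/73 60/13 -2970/949 -1410/949 -3 -4 S
5 3/2 15/13 -27/13 12/13 -3 -3 E
6 60 60/49 -2970/49 2910/49 -4 -3 N
final -4 -4 W

n=0: pose=(-3,-4,S); sL=60/73, sR=60/13; mL=-2970/949, mR=-1410/949; mL+mR=-60/13 → advance -1; mR−mL=120/73 → turn +1·90°
n=1: pose=(-3,-3,E); sL=3/2, sR=15/13; mL=-27/13, mR=12/13; mL+mR=-15/13 → advance -1; mR−mL=3 → turn +1·90°
n=2: pose=(-4,-3,N); sL=60, sR=60/49; mL=-2970/49, mR=2910/49; mL+mR=-60/49 → advance -1; mR−mL=120 → turn +1·90°
n=3: pose=(-4,-4,W); sL=30/17, sR=6; mL=-81/17, mR=-21/17; mL+mR=-6 → advance -1; mR−mL=60/17 → turn +1·90°
n=4: pose=(-3,-4,S); sL=60/73, sR=60/13; mL=-2970/949, mR=-1410/949; mL+mR=-60/13 → advance -1; mR−mL=120/73 → turn +1·90°
n=5: pose=(-3,-3,E); sL=3/2, sR=15/13; mL=-27/13, mR=12/13; mL+mR=-15/13 → advance -1; mR−mL=3 → turn +1·90°
n=6: pose=(-4,-3,N); sL=60, sR=60/49; mL=-2970/49, mR=2910/49; mL+mR=-60/49 → advance -1; mR−mL=120 → turn +1·90°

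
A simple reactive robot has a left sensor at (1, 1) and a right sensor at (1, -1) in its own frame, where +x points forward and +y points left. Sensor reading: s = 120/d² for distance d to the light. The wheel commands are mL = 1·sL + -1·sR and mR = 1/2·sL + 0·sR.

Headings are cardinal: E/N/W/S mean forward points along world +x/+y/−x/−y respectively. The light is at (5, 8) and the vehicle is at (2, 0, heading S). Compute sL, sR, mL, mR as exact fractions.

left sensor world pos  = (3, -1); dL² = 85
right sensor world pos = (1, -1); dR² = 97
sL = 120/85 = 24/17
sR = 120/97 = 120/97
mL = 1·sL + -1·sR = 288/1649
mR = 1/2·sL + 0·sR = 12/17

24/17 120/97 288/1649 12/17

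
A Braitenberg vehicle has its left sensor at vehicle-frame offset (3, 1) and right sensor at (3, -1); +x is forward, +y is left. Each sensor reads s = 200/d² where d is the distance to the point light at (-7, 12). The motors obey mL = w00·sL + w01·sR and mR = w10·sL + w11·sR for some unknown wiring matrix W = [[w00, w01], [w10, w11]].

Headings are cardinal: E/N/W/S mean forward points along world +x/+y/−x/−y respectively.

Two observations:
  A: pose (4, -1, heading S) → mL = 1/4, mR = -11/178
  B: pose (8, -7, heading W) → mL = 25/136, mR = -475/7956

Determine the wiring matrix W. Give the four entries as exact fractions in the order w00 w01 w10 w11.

1/2 0 1 -1

obs A: pose=(4,-1,S) → sL=1/2, sR=50/89, mL=1/4, mR=-11/178
obs B: pose=(8,-7,W) → sL=25/68, sR=50/117, mL=25/136, mR=-475/7956
sensor matrix S = [[1/2, 50/89], [25/68, 50/117]]; det S = 2525/354042
solve [mL_A; mL_B] = S·[w00; w01] and [mR_A; mR_B] = S·[w10; w11]:
  w00 = 1/2, w01 = 0, w10 = 1, w11 = -1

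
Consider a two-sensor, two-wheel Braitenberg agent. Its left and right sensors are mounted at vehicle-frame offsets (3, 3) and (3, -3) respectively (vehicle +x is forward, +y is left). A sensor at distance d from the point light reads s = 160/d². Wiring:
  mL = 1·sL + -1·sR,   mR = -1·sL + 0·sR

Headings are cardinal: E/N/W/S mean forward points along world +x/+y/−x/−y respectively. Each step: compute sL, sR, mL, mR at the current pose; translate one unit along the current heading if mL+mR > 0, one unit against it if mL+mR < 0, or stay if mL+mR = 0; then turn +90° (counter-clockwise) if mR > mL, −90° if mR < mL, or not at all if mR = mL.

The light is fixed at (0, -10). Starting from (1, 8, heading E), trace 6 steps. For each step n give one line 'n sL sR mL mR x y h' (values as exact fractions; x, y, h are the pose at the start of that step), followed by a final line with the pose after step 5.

0 160/457 160/241 -34560/110137 -160/457 1 8 E
1 80/117 80/117 0 -80/117 0 8 S
2 32/53 160/493 7296/26129 -32/53 0 9 W
3 20/61 8/25 12/1525 -20/61 1 9 N
4 160/457 160/241 -34560/110137 -160/457 1 8 E
5 80/117 80/117 0 -80/117 0 8 S
final 0 9 W

n=0: pose=(1,8,E); sL=160/457, sR=160/241; mL=-34560/110137, mR=-160/457; mL+mR=-160/241 → advance -1; mR−mL=-4000/110137 → turn -1·90°
n=1: pose=(0,8,S); sL=80/117, sR=80/117; mL=0, mR=-80/117; mL+mR=-80/117 → advance -1; mR−mL=-80/117 → turn -1·90°
n=2: pose=(0,9,W); sL=32/53, sR=160/493; mL=7296/26129, mR=-32/53; mL+mR=-160/493 → advance -1; mR−mL=-23072/26129 → turn -1·90°
n=3: pose=(1,9,N); sL=20/61, sR=8/25; mL=12/1525, mR=-20/61; mL+mR=-8/25 → advance -1; mR−mL=-512/1525 → turn -1·90°
n=4: pose=(1,8,E); sL=160/457, sR=160/241; mL=-34560/110137, mR=-160/457; mL+mR=-160/241 → advance -1; mR−mL=-4000/110137 → turn -1·90°
n=5: pose=(0,8,S); sL=80/117, sR=80/117; mL=0, mR=-80/117; mL+mR=-80/117 → advance -1; mR−mL=-80/117 → turn -1·90°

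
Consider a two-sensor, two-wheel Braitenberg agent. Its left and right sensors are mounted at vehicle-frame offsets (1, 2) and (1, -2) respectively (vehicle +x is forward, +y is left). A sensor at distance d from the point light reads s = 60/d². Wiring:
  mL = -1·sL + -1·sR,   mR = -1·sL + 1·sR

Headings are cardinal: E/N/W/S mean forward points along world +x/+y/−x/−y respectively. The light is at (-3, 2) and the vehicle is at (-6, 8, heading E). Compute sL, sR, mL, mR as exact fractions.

15/17 3 -66/17 36/17

left sensor world pos  = (-5, 10); dL² = 68
right sensor world pos = (-5, 6); dR² = 20
sL = 60/68 = 15/17
sR = 60/20 = 3
mL = -1·sL + -1·sR = -66/17
mR = -1·sL + 1·sR = 36/17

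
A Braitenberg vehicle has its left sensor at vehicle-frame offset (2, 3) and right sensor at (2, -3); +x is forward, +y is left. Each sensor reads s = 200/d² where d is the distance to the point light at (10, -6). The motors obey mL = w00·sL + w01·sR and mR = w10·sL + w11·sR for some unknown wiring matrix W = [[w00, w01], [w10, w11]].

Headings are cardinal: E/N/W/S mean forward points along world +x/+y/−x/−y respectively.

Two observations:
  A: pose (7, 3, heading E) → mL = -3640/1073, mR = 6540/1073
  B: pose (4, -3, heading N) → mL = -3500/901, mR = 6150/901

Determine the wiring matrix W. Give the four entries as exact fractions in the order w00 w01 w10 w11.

-1/2 -1/2 1/2 1

obs A: pose=(7,3,E) → sL=40/29, sR=200/37, mL=-3640/1073, mR=6540/1073
obs B: pose=(4,-3,N) → sL=100/53, sR=100/17, mL=-3500/901, mR=6150/901
sensor matrix S = [[40/29, 200/37], [100/53, 100/17]]; det S = -2016000/966773
solve [mL_A; mL_B] = S·[w00; w01] and [mR_A; mR_B] = S·[w10; w11]:
  w00 = -1/2, w01 = -1/2, w10 = 1/2, w11 = 1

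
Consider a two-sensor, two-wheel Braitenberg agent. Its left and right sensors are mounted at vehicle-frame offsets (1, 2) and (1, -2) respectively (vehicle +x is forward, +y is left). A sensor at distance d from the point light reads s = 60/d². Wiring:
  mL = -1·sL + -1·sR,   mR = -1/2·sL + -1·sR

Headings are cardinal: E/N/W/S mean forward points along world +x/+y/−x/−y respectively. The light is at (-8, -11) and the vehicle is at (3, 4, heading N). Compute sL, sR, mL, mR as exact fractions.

60/337 12/85 -9144/28645 -6594/28645

left sensor world pos  = (1, 5); dL² = 337
right sensor world pos = (5, 5); dR² = 425
sL = 60/337 = 60/337
sR = 60/425 = 12/85
mL = -1·sL + -1·sR = -9144/28645
mR = -1/2·sL + -1·sR = -6594/28645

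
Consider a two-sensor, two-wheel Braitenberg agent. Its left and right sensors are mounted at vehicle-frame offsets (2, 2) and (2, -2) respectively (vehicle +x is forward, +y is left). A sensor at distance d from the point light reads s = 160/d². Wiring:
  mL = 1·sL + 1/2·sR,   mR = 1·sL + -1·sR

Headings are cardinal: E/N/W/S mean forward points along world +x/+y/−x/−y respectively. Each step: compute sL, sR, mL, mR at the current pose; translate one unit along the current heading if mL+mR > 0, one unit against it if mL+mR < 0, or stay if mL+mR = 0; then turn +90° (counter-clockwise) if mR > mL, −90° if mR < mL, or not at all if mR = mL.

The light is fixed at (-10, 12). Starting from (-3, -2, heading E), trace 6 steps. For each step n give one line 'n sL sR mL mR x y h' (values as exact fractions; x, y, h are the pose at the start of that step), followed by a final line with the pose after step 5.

n=0: pose=(-3,-2,E); sL=32/45, sR=160/337; mL=14384/15165, mR=3584/15165; mL+mR=17968/15165 → advance +1; mR−mL=-240/337 → turn -1·90°
n=1: pose=(-2,-2,S); sL=40/89, sR=40/73; mL=4700/6497, mR=-640/6497; mL+mR=4060/6497 → advance +1; mR−mL=-60/73 → turn -1·90°
n=2: pose=(-2,-3,W); sL=32/65, sR=32/41; mL=2352/2665, mR=-768/2665; mL+mR=1584/2665 → advance +1; mR−mL=-48/41 → turn -1·90°
n=3: pose=(-3,-3,N); sL=80/97, sR=16/25; mL=2776/2425, mR=448/2425; mL+mR=3224/2425 → advance +1; mR−mL=-24/25 → turn -1·90°
n=4: pose=(-3,-2,E); sL=32/45, sR=160/337; mL=14384/15165, mR=3584/15165; mL+mR=17968/15165 → advance +1; mR−mL=-240/337 → turn -1·90°
n=5: pose=(-2,-2,S); sL=40/89, sR=40/73; mL=4700/6497, mR=-640/6497; mL+mR=4060/6497 → advance +1; mR−mL=-60/73 → turn -1·90°

0 32/45 160/337 14384/15165 3584/15165 -3 -2 E
1 40/89 40/73 4700/6497 -640/6497 -2 -2 S
2 32/65 32/41 2352/2665 -768/2665 -2 -3 W
3 80/97 16/25 2776/2425 448/2425 -3 -3 N
4 32/45 160/337 14384/15165 3584/15165 -3 -2 E
5 40/89 40/73 4700/6497 -640/6497 -2 -2 S
final -2 -3 W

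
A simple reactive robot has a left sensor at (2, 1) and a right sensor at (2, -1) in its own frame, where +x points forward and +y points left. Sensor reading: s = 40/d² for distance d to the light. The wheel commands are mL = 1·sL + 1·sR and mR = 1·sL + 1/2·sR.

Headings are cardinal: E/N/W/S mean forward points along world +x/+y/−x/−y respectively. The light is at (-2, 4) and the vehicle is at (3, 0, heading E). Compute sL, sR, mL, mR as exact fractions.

20/29 20/37 1320/1073 1030/1073

left sensor world pos  = (5, 1); dL² = 58
right sensor world pos = (5, -1); dR² = 74
sL = 40/58 = 20/29
sR = 40/74 = 20/37
mL = 1·sL + 1·sR = 1320/1073
mR = 1·sL + 1/2·sR = 1030/1073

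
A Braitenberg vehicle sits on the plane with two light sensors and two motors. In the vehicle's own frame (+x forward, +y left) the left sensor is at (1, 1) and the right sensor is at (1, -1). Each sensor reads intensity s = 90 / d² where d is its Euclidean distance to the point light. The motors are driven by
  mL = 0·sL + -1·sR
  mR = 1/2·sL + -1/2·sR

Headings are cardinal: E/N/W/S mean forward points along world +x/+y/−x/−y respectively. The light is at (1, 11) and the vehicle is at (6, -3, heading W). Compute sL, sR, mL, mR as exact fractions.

left sensor world pos  = (5, -4); dL² = 241
right sensor world pos = (5, -2); dR² = 185
sL = 90/241 = 90/241
sR = 90/185 = 18/37
mL = 0·sL + -1·sR = -18/37
mR = 1/2·sL + -1/2·sR = -504/8917

90/241 18/37 -18/37 -504/8917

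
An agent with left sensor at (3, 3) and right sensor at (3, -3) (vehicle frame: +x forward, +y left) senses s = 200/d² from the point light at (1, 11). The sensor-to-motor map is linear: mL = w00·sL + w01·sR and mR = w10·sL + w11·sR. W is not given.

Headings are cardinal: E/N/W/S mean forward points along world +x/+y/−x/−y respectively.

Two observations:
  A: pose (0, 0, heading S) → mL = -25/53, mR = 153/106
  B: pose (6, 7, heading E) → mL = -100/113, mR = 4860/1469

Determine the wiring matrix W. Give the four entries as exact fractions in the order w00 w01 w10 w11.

obs A: pose=(0,0,S) → sL=1, sR=50/53, mL=-25/53, mR=153/106
obs B: pose=(6,7,E) → sL=40/13, sR=200/113, mL=-100/113, mR=4860/1469
sensor matrix S = [[1, 50/53], [40/13, 200/113]]; det S = -88200/77857
solve [mL_A; mL_B] = S·[w00; w01] and [mR_A; mR_B] = S·[w10; w11]:
  w00 = 0, w01 = -1/2, w10 = 1/2, w11 = 1

0 -1/2 1/2 1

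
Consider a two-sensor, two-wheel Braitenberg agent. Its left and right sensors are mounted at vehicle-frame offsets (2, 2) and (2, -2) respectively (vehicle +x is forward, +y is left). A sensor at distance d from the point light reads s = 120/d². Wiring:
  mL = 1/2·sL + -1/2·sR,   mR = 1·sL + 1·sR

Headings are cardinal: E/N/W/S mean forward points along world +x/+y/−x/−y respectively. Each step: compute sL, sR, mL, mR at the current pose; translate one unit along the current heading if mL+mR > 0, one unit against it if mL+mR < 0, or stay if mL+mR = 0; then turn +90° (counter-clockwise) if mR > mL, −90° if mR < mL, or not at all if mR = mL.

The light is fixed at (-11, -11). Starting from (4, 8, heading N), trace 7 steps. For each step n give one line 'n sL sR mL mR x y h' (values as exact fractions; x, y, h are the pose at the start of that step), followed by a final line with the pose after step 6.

0 12/61 12/73 72/4453 1608/4453 4 8 N
1 120/493 120/653 9600/321929 137520/321929 4 9 W
2 6/29 10/39 -28/1131 524/1131 3 9 S
3 120/697 24/109 -1824/75973 29808/75973 3 8 E
4 12/61 12/73 72/4453 1608/4453 4 8 N
5 120/493 120/653 9600/321929 137520/321929 4 9 W
6 6/29 10/39 -28/1131 524/1131 3 9 S
final 3 8 E

n=0: pose=(4,8,N); sL=12/61, sR=12/73; mL=72/4453, mR=1608/4453; mL+mR=1680/4453 → advance +1; mR−mL=1536/4453 → turn +1·90°
n=1: pose=(4,9,W); sL=120/493, sR=120/653; mL=9600/321929, mR=137520/321929; mL+mR=147120/321929 → advance +1; mR−mL=127920/321929 → turn +1·90°
n=2: pose=(3,9,S); sL=6/29, sR=10/39; mL=-28/1131, mR=524/1131; mL+mR=496/1131 → advance +1; mR−mL=184/377 → turn +1·90°
n=3: pose=(3,8,E); sL=120/697, sR=24/109; mL=-1824/75973, mR=29808/75973; mL+mR=27984/75973 → advance +1; mR−mL=31632/75973 → turn +1·90°
n=4: pose=(4,8,N); sL=12/61, sR=12/73; mL=72/4453, mR=1608/4453; mL+mR=1680/4453 → advance +1; mR−mL=1536/4453 → turn +1·90°
n=5: pose=(4,9,W); sL=120/493, sR=120/653; mL=9600/321929, mR=137520/321929; mL+mR=147120/321929 → advance +1; mR−mL=127920/321929 → turn +1·90°
n=6: pose=(3,9,S); sL=6/29, sR=10/39; mL=-28/1131, mR=524/1131; mL+mR=496/1131 → advance +1; mR−mL=184/377 → turn +1·90°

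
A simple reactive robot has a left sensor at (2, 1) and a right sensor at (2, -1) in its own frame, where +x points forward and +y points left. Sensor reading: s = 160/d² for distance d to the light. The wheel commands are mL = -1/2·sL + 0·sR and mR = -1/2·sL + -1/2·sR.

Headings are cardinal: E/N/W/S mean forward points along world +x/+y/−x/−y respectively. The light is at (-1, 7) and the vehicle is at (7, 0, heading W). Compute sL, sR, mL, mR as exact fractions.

8/5 20/9 -4/5 -86/45

left sensor world pos  = (5, -1); dL² = 100
right sensor world pos = (5, 1); dR² = 72
sL = 160/100 = 8/5
sR = 160/72 = 20/9
mL = -1/2·sL + 0·sR = -4/5
mR = -1/2·sL + -1/2·sR = -86/45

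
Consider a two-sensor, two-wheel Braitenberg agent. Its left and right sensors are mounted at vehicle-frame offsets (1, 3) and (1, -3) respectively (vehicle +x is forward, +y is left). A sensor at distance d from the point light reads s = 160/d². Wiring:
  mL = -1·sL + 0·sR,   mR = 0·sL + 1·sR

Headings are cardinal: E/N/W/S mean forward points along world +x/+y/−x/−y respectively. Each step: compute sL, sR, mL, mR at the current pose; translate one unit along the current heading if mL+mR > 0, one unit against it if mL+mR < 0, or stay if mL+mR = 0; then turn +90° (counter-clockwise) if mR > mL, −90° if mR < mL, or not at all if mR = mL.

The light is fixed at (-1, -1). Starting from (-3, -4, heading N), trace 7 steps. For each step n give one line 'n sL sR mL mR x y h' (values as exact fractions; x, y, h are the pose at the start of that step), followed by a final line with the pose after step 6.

n=0: pose=(-3,-4,N); sL=160/29, sR=32; mL=-160/29, mR=32; mL+mR=768/29 → advance +1; mR−mL=1088/29 → turn +1·90°
n=1: pose=(-3,-3,W); sL=80/17, sR=16; mL=-80/17, mR=16; mL+mR=192/17 → advance +1; mR−mL=352/17 → turn +1·90°
n=2: pose=(-4,-3,S); sL=160/9, sR=32/9; mL=-160/9, mR=32/9; mL+mR=-128/9 → advance -1; mR−mL=64/3 → turn +1·90°
n=3: pose=(-4,-2,E); sL=20, sR=8; mL=-20, mR=8; mL+mR=-12 → advance -1; mR−mL=28 → turn +1·90°
n=4: pose=(-5,-2,N); sL=160/49, sR=160; mL=-160/49, mR=160; mL+mR=7680/49 → advance +1; mR−mL=8000/49 → turn +1·90°
n=5: pose=(-5,-1,W); sL=80/17, sR=80/17; mL=-80/17, mR=80/17; mL+mR=0 → advance +0; mR−mL=160/17 → turn +1·90°
n=6: pose=(-5,-1,S); sL=80, sR=16/5; mL=-80, mR=16/5; mL+mR=-384/5 → advance -1; mR−mL=416/5 → turn +1·90°

0 160/29 32 -160/29 32 -3 -4 N
1 80/17 16 -80/17 16 -3 -3 W
2 160/9 32/9 -160/9 32/9 -4 -3 S
3 20 8 -20 8 -4 -2 E
4 160/49 160 -160/49 160 -5 -2 N
5 80/17 80/17 -80/17 80/17 -5 -1 W
6 80 16/5 -80 16/5 -5 -1 S
final -5 0 E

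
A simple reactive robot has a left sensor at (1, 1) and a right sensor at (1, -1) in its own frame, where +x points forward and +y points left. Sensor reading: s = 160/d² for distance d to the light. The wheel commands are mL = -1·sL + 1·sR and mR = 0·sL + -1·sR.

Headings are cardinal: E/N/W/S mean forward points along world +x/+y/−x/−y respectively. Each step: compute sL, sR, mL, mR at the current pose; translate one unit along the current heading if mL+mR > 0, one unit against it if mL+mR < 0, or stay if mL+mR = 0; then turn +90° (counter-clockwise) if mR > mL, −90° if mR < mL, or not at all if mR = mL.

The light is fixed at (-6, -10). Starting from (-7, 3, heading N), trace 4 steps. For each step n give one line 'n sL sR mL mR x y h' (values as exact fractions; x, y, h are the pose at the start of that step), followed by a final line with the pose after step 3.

0 4/5 40/49 4/245 -40/49 -7 3 N
1 160/169 160/121 7680/20449 -160/121 -7 2 E
2 80/61 16/13 -64/793 -16/13 -8 2 S
3 160/153 32/41 -1664/6273 -32/41 -8 3 W
final -7 3 N

n=0: pose=(-7,3,N); sL=4/5, sR=40/49; mL=4/245, mR=-40/49; mL+mR=-4/5 → advance -1; mR−mL=-204/245 → turn -1·90°
n=1: pose=(-7,2,E); sL=160/169, sR=160/121; mL=7680/20449, mR=-160/121; mL+mR=-160/169 → advance -1; mR−mL=-34720/20449 → turn -1·90°
n=2: pose=(-8,2,S); sL=80/61, sR=16/13; mL=-64/793, mR=-16/13; mL+mR=-80/61 → advance -1; mR−mL=-912/793 → turn -1·90°
n=3: pose=(-8,3,W); sL=160/153, sR=32/41; mL=-1664/6273, mR=-32/41; mL+mR=-160/153 → advance -1; mR−mL=-3232/6273 → turn -1·90°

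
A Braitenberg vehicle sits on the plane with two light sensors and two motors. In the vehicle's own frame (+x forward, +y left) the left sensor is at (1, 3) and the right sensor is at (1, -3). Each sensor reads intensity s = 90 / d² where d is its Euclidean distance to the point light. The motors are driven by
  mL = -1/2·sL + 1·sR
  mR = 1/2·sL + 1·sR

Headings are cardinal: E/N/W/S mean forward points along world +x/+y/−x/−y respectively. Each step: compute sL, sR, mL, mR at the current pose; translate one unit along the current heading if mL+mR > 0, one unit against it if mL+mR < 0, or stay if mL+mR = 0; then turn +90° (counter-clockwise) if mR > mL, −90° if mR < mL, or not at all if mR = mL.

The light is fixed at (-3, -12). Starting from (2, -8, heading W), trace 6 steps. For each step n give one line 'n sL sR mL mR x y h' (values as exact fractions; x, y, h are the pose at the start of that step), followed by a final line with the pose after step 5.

n=0: pose=(2,-8,W); sL=90/17, sR=18/13; mL=-279/221, mR=891/221; mL+mR=36/13 → advance +1; mR−mL=90/17 → turn +1·90°
n=1: pose=(1,-8,S); sL=45/29, sR=9; mL=477/58, mR=567/58; mL+mR=18 → advance +1; mR−mL=45/29 → turn +1·90°
n=2: pose=(1,-9,E); sL=90/61, sR=18/5; mL=873/305, mR=1323/305; mL+mR=36/5 → advance +1; mR−mL=90/61 → turn +1·90°
n=3: pose=(2,-9,N); sL=9/2, sR=9/8; mL=-9/8, mR=27/8; mL+mR=9/4 → advance +1; mR−mL=9/2 → turn +1·90°
n=4: pose=(2,-8,W); sL=90/17, sR=18/13; mL=-279/221, mR=891/221; mL+mR=36/13 → advance +1; mR−mL=90/17 → turn +1·90°
n=5: pose=(1,-8,S); sL=45/29, sR=9; mL=477/58, mR=567/58; mL+mR=18 → advance +1; mR−mL=45/29 → turn +1·90°

0 90/17 18/13 -279/221 891/221 2 -8 W
1 45/29 9 477/58 567/58 1 -8 S
2 90/61 18/5 873/305 1323/305 1 -9 E
3 9/2 9/8 -9/8 27/8 2 -9 N
4 90/17 18/13 -279/221 891/221 2 -8 W
5 45/29 9 477/58 567/58 1 -8 S
final 1 -9 E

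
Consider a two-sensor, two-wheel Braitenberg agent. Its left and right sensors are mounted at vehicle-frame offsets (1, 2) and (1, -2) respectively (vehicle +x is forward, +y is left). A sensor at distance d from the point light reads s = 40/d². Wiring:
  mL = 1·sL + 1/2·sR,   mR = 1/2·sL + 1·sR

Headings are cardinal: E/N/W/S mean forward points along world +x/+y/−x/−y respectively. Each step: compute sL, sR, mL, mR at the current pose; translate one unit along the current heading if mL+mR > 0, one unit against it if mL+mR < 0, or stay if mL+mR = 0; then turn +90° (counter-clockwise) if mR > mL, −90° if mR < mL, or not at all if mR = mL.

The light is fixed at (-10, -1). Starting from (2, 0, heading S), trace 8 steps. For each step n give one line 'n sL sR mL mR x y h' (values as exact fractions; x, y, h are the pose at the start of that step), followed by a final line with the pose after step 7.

n=0: pose=(2,0,S); sL=10/49, sR=2/5; mL=99/245, mR=123/245; mL+mR=222/245 → advance +1; mR−mL=24/245 → turn +1·90°
n=1: pose=(2,-1,E); sL=40/173, sR=40/173; mL=60/173, mR=60/173; mL+mR=120/173 → advance +1; mR−mL=0 → turn +0·90°
n=2: pose=(3,-1,E); sL=1/5, sR=1/5; mL=3/10, mR=3/10; mL+mR=3/5 → advance +1; mR−mL=0 → turn +0·90°
n=3: pose=(4,-1,E); sL=40/229, sR=40/229; mL=60/229, mR=60/229; mL+mR=120/229 → advance +1; mR−mL=0 → turn +0·90°
n=4: pose=(5,-1,E); sL=2/13, sR=2/13; mL=3/13, mR=3/13; mL+mR=6/13 → advance +1; mR−mL=0 → turn +0·90°
n=5: pose=(6,-1,E); sL=40/293, sR=40/293; mL=60/293, mR=60/293; mL+mR=120/293 → advance +1; mR−mL=0 → turn +0·90°
n=6: pose=(7,-1,E); sL=5/41, sR=5/41; mL=15/82, mR=15/82; mL+mR=15/41 → advance +1; mR−mL=0 → turn +0·90°
n=7: pose=(8,-1,E); sL=8/73, sR=8/73; mL=12/73, mR=12/73; mL+mR=24/73 → advance +1; mR−mL=0 → turn +0·90°

0 10/49 2/5 99/245 123/245 2 0 S
1 40/173 40/173 60/173 60/173 2 -1 E
2 1/5 1/5 3/10 3/10 3 -1 E
3 40/229 40/229 60/229 60/229 4 -1 E
4 2/13 2/13 3/13 3/13 5 -1 E
5 40/293 40/293 60/293 60/293 6 -1 E
6 5/41 5/41 15/82 15/82 7 -1 E
7 8/73 8/73 12/73 12/73 8 -1 E
final 9 -1 E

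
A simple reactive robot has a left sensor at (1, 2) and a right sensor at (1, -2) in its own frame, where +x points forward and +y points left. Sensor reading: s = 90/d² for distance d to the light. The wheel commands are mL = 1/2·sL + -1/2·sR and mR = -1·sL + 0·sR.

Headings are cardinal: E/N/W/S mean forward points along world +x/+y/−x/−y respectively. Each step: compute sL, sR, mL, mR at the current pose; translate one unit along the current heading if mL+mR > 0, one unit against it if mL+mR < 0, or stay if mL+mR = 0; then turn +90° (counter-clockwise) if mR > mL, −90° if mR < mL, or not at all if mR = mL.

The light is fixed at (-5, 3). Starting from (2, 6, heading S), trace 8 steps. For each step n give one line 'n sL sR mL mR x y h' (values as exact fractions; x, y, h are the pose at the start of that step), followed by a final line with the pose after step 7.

n=0: pose=(2,6,S); sL=18/17, sR=90/29; mL=-504/493, mR=-18/17; mL+mR=-1026/493 → advance -1; mR−mL=-18/493 → turn -1·90°
n=1: pose=(2,7,W); sL=9/4, sR=5/4; mL=1/2, mR=-9/4; mL+mR=-7/4 → advance -1; mR−mL=-11/4 → turn -1·90°
n=2: pose=(3,7,N); sL=90/61, sR=18/25; mL=576/1525, mR=-90/61; mL+mR=-1674/1525 → advance -1; mR−mL=-2826/1525 → turn -1·90°
n=3: pose=(3,6,E); sL=45/53, sR=45/41; mL=-270/2173, mR=-45/53; mL+mR=-2115/2173 → advance -1; mR−mL=-1575/2173 → turn -1·90°
n=4: pose=(2,6,S); sL=18/17, sR=90/29; mL=-504/493, mR=-18/17; mL+mR=-1026/493 → advance -1; mR−mL=-18/493 → turn -1·90°
n=5: pose=(2,7,W); sL=9/4, sR=5/4; mL=1/2, mR=-9/4; mL+mR=-7/4 → advance -1; mR−mL=-11/4 → turn -1·90°
n=6: pose=(3,7,N); sL=90/61, sR=18/25; mL=576/1525, mR=-90/61; mL+mR=-1674/1525 → advance -1; mR−mL=-2826/1525 → turn -1·90°
n=7: pose=(3,6,E); sL=45/53, sR=45/41; mL=-270/2173, mR=-45/53; mL+mR=-2115/2173 → advance -1; mR−mL=-1575/2173 → turn -1·90°

0 18/17 90/29 -504/493 -18/17 2 6 S
1 9/4 5/4 1/2 -9/4 2 7 W
2 90/61 18/25 576/1525 -90/61 3 7 N
3 45/53 45/41 -270/2173 -45/53 3 6 E
4 18/17 90/29 -504/493 -18/17 2 6 S
5 9/4 5/4 1/2 -9/4 2 7 W
6 90/61 18/25 576/1525 -90/61 3 7 N
7 45/53 45/41 -270/2173 -45/53 3 6 E
final 2 6 S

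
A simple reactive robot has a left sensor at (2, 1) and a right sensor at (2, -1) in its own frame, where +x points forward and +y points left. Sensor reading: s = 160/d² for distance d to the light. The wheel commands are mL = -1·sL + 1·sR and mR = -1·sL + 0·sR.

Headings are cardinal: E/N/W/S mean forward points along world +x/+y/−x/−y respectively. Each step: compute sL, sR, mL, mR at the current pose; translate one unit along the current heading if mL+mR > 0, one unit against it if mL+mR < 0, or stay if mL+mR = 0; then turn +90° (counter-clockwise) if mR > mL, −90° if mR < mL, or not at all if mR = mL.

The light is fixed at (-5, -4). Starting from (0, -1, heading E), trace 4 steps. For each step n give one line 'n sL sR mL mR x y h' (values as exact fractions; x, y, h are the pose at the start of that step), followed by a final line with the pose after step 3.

n=0: pose=(0,-1,E); sL=32/13, sR=160/53; mL=384/689, mR=-32/13; mL+mR=-1312/689 → advance -1; mR−mL=-160/53 → turn -1·90°
n=1: pose=(-1,-1,S); sL=80/13, sR=16; mL=128/13, mR=-80/13; mL+mR=48/13 → advance +1; mR−mL=-16 → turn -1·90°
n=2: pose=(-1,-2,W); sL=32, sR=160/13; mL=-256/13, mR=-32; mL+mR=-672/13 → advance -1; mR−mL=-160/13 → turn -1·90°
n=3: pose=(0,-2,N); sL=5, sR=40/13; mL=-25/13, mR=-5; mL+mR=-90/13 → advance -1; mR−mL=-40/13 → turn -1·90°

0 32/13 160/53 384/689 -32/13 0 -1 E
1 80/13 16 128/13 -80/13 -1 -1 S
2 32 160/13 -256/13 -32 -1 -2 W
3 5 40/13 -25/13 -5 0 -2 N
final 0 -3 E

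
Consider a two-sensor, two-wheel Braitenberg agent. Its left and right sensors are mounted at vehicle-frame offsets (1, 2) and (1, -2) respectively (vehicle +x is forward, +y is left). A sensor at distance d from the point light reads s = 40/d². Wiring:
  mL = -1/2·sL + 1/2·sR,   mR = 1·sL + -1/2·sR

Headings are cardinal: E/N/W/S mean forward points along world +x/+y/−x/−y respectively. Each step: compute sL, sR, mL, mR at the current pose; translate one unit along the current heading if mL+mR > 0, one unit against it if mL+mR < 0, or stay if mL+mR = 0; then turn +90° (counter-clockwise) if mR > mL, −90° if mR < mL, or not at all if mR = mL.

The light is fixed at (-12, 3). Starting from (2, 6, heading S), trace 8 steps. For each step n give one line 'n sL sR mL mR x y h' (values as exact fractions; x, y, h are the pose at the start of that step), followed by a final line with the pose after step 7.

n=0: pose=(2,6,S); sL=2/13, sR=10/37; mL=28/481, mR=9/481; mL+mR=1/13 → advance +1; mR−mL=-19/481 → turn -1·90°
n=1: pose=(2,5,W); sL=40/169, sR=8/37; mL=-64/6253, mR=804/6253; mL+mR=20/169 → advance +1; mR−mL=868/6253 → turn +1·90°
n=2: pose=(1,5,S); sL=20/113, sR=20/61; mL=520/6893, mR=90/6893; mL+mR=10/113 → advance +1; mR−mL=-430/6893 → turn -1·90°
n=3: pose=(1,4,W); sL=8/29, sR=40/153; mL=-32/4437, mR=644/4437; mL+mR=4/29 → advance +1; mR−mL=676/4437 → turn +1·90°
n=4: pose=(0,4,S); sL=10/49, sR=2/5; mL=24/245, mR=1/245; mL+mR=5/49 → advance +1; mR−mL=-23/245 → turn -1·90°
n=5: pose=(0,3,W); sL=8/25, sR=8/25; mL=0, mR=4/25; mL+mR=4/25 → advance +1; mR−mL=4/25 → turn +1·90°
n=6: pose=(-1,3,S); sL=4/17, sR=20/41; mL=88/697, mR=-6/697; mL+mR=2/17 → advance +1; mR−mL=-94/697 → turn -1·90°
n=7: pose=(-1,2,W); sL=40/109, sR=40/101; mL=160/11009, mR=1860/11009; mL+mR=20/109 → advance +1; mR−mL=1700/11009 → turn +1·90°

0 2/13 10/37 28/481 9/481 2 6 S
1 40/169 8/37 -64/6253 804/6253 2 5 W
2 20/113 20/61 520/6893 90/6893 1 5 S
3 8/29 40/153 -32/4437 644/4437 1 4 W
4 10/49 2/5 24/245 1/245 0 4 S
5 8/25 8/25 0 4/25 0 3 W
6 4/17 20/41 88/697 -6/697 -1 3 S
7 40/109 40/101 160/11009 1860/11009 -1 2 W
final -2 2 S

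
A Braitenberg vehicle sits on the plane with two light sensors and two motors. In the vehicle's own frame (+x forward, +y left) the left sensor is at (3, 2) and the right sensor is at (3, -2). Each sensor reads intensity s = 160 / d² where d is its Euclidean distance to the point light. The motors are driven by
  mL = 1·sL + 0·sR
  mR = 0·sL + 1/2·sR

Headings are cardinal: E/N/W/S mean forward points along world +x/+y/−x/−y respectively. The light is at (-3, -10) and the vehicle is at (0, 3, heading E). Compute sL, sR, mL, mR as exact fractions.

left sensor world pos  = (3, 5); dL² = 261
right sensor world pos = (3, 1); dR² = 157
sL = 160/261 = 160/261
sR = 160/157 = 160/157
mL = 1·sL + 0·sR = 160/261
mR = 0·sL + 1/2·sR = 80/157

160/261 160/157 160/261 80/157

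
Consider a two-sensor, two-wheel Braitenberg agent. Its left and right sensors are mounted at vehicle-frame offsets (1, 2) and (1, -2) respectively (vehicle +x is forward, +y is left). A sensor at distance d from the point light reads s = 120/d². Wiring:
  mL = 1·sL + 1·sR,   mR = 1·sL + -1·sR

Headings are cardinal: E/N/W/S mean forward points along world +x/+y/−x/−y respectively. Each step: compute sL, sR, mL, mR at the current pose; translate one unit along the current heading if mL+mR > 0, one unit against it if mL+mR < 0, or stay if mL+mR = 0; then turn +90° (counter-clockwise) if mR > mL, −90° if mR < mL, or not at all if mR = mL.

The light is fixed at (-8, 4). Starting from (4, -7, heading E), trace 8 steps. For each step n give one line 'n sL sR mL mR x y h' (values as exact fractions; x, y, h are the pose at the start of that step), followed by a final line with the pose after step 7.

n=0: pose=(4,-7,E); sL=12/25, sR=60/169; mL=3528/4225, mR=528/4225; mL+mR=24/25 → advance +1; mR−mL=-120/169 → turn -1·90°
n=1: pose=(5,-7,S); sL=40/123, sR=24/53; mL=5072/6519, mR=-832/6519; mL+mR=80/123 → advance +1; mR−mL=-48/53 → turn -1·90°
n=2: pose=(5,-8,W); sL=6/17, sR=30/61; mL=876/1037, mR=-144/1037; mL+mR=12/17 → advance +1; mR−mL=-60/61 → turn -1·90°
n=3: pose=(4,-8,N); sL=120/221, sR=120/317; mL=64560/70057, mR=11520/70057; mL+mR=240/221 → advance +1; mR−mL=-240/317 → turn -1·90°
n=4: pose=(4,-7,E); sL=12/25, sR=60/169; mL=3528/4225, mR=528/4225; mL+mR=24/25 → advance +1; mR−mL=-120/169 → turn -1·90°
n=5: pose=(5,-7,S); sL=40/123, sR=24/53; mL=5072/6519, mR=-832/6519; mL+mR=80/123 → advance +1; mR−mL=-48/53 → turn -1·90°
n=6: pose=(5,-8,W); sL=6/17, sR=30/61; mL=876/1037, mR=-144/1037; mL+mR=12/17 → advance +1; mR−mL=-60/61 → turn -1·90°
n=7: pose=(4,-8,N); sL=120/221, sR=120/317; mL=64560/70057, mR=11520/70057; mL+mR=240/221 → advance +1; mR−mL=-240/317 → turn -1·90°

0 12/25 60/169 3528/4225 528/4225 4 -7 E
1 40/123 24/53 5072/6519 -832/6519 5 -7 S
2 6/17 30/61 876/1037 -144/1037 5 -8 W
3 120/221 120/317 64560/70057 11520/70057 4 -8 N
4 12/25 60/169 3528/4225 528/4225 4 -7 E
5 40/123 24/53 5072/6519 -832/6519 5 -7 S
6 6/17 30/61 876/1037 -144/1037 5 -8 W
7 120/221 120/317 64560/70057 11520/70057 4 -8 N
final 4 -7 E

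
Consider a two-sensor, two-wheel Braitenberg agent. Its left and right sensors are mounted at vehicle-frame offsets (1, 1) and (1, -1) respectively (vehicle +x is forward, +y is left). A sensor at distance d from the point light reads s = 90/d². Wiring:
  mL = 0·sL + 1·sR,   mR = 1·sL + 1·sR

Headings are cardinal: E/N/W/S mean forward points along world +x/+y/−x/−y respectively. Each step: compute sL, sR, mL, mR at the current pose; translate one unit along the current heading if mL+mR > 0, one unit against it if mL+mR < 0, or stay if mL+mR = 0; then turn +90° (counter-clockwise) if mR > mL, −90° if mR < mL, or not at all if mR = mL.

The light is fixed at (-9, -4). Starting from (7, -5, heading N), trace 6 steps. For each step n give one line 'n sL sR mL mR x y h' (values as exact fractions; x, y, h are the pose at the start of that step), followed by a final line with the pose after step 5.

n=0: pose=(7,-5,N); sL=2/5, sR=90/289; mL=90/289, mR=1028/1445; mL+mR=1478/1445 → advance +1; mR−mL=2/5 → turn +1·90°
n=1: pose=(7,-4,W); sL=45/113, sR=45/113; mL=45/113, mR=90/113; mL+mR=135/113 → advance +1; mR−mL=45/113 → turn +1·90°
n=2: pose=(6,-4,S); sL=90/257, sR=90/197; mL=90/197, mR=40860/50629; mL+mR=63990/50629 → advance +1; mR−mL=90/257 → turn +1·90°
n=3: pose=(6,-5,E); sL=45/128, sR=9/26; mL=9/26, mR=1161/1664; mL+mR=1737/1664 → advance +1; mR−mL=45/128 → turn +1·90°
n=4: pose=(7,-5,N); sL=2/5, sR=90/289; mL=90/289, mR=1028/1445; mL+mR=1478/1445 → advance +1; mR−mL=2/5 → turn +1·90°
n=5: pose=(7,-4,W); sL=45/113, sR=45/113; mL=45/113, mR=90/113; mL+mR=135/113 → advance +1; mR−mL=45/113 → turn +1·90°

0 2/5 90/289 90/289 1028/1445 7 -5 N
1 45/113 45/113 45/113 90/113 7 -4 W
2 90/257 90/197 90/197 40860/50629 6 -4 S
3 45/128 9/26 9/26 1161/1664 6 -5 E
4 2/5 90/289 90/289 1028/1445 7 -5 N
5 45/113 45/113 45/113 90/113 7 -4 W
final 6 -4 S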